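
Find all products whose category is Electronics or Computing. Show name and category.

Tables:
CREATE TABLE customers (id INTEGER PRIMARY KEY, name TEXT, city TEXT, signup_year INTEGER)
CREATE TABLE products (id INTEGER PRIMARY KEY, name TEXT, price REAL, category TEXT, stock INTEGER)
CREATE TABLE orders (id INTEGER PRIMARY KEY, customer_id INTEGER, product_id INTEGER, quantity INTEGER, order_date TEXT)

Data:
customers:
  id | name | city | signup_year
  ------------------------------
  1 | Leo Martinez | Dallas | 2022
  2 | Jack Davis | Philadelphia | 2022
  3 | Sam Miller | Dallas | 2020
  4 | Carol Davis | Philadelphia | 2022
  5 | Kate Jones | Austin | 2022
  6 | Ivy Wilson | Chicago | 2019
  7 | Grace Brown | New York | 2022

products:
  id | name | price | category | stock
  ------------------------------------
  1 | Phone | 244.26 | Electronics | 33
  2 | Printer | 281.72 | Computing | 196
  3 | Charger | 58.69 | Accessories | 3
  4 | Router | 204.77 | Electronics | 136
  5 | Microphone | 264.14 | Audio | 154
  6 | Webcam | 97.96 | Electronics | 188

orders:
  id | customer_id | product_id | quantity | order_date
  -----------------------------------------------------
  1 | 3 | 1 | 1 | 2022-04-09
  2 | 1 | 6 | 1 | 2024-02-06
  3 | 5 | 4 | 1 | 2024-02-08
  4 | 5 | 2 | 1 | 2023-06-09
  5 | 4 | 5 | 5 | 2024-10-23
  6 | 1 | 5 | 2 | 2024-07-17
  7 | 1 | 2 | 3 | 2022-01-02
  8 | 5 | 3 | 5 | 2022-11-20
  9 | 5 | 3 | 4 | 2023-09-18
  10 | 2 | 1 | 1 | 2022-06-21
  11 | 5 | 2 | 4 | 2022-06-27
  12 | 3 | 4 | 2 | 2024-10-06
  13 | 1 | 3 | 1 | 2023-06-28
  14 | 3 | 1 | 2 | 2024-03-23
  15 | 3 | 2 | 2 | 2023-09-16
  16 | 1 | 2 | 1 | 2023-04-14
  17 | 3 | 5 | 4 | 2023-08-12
SELECT name, category FROM products WHERE category IN ('Electronics', 'Computing')

Execution result:
name | category
Phone | Electronics
Printer | Computing
Router | Electronics
Webcam | Electronics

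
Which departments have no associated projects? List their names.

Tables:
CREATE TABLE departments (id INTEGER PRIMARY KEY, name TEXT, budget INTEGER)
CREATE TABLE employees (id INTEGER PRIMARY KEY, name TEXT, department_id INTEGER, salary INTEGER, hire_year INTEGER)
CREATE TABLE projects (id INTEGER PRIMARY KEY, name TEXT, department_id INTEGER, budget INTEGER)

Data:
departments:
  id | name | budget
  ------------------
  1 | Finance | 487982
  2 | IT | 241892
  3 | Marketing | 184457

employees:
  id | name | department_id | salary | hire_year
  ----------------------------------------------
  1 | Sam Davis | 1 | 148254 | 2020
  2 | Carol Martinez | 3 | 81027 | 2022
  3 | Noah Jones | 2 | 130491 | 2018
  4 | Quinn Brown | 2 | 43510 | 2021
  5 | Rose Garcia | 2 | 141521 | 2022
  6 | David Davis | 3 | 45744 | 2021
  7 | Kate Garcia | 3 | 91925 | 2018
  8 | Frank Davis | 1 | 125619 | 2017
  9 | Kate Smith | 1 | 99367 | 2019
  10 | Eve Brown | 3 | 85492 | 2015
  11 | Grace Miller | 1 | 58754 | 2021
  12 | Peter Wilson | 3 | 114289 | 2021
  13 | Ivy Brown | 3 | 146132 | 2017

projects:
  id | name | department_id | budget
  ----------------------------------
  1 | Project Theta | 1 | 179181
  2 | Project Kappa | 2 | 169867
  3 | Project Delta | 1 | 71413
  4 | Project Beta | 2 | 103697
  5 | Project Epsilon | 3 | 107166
SELECT p.name FROM departments p LEFT JOIN projects c ON c.department_id = p.id WHERE c.id IS NULL

Execution result:
(no rows)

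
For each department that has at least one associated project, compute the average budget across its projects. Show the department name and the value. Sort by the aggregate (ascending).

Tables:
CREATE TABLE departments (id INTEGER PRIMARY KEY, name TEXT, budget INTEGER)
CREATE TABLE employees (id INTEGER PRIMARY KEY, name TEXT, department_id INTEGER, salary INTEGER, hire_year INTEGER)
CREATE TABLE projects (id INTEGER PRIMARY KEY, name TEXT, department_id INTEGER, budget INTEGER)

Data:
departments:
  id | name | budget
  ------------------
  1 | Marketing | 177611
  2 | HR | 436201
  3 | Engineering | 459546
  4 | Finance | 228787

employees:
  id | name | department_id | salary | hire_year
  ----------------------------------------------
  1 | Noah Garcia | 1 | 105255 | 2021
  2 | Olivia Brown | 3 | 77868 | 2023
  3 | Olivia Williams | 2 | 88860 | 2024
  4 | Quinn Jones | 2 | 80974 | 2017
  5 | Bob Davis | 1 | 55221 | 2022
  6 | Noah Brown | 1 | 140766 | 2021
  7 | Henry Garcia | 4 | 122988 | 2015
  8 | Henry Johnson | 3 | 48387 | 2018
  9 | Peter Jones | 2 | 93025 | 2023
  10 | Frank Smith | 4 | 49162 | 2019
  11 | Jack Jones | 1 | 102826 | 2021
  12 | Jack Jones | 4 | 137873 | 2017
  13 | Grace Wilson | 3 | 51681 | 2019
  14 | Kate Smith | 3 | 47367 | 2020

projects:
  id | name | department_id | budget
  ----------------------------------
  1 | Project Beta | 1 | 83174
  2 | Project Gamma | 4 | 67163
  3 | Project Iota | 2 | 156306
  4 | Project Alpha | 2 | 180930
SELECT p.name, AVG(c.budget) AS avg_budget FROM projects c JOIN departments p ON c.department_id = p.id GROUP BY p.id, p.name ORDER BY avg_budget ASC

Execution result:
name | avg_budget
Finance | 67163.00
Marketing | 83174.00
HR | 168618.00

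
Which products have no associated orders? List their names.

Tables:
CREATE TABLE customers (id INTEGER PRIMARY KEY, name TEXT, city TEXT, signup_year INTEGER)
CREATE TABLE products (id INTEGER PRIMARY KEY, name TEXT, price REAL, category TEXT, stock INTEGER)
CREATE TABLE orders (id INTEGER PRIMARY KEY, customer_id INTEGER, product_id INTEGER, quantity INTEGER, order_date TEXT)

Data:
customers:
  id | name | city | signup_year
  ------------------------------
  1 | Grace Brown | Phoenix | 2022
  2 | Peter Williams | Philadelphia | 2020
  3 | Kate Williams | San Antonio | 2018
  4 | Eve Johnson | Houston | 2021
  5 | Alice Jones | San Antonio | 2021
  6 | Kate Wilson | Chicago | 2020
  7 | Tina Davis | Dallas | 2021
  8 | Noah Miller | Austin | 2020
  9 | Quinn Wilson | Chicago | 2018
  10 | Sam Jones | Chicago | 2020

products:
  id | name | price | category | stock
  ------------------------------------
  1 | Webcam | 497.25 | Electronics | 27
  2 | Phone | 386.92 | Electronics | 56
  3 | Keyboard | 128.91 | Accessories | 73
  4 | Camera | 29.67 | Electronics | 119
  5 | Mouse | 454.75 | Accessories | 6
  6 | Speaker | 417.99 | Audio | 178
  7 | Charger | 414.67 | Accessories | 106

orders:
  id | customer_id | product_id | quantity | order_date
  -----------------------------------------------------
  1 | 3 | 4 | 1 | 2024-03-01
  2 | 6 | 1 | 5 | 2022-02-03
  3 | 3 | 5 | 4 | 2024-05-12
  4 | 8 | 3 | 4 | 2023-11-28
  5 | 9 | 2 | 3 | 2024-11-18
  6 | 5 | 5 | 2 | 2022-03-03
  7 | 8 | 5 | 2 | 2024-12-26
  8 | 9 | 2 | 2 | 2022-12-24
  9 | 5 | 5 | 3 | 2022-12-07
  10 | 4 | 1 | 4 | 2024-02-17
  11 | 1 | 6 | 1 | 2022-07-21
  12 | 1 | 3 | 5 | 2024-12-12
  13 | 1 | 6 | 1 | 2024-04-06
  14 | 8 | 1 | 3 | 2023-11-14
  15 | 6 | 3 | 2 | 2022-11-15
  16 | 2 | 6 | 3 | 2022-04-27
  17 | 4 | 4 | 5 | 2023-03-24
SELECT p.name FROM products p LEFT JOIN orders c ON c.product_id = p.id WHERE c.id IS NULL

Execution result:
Charger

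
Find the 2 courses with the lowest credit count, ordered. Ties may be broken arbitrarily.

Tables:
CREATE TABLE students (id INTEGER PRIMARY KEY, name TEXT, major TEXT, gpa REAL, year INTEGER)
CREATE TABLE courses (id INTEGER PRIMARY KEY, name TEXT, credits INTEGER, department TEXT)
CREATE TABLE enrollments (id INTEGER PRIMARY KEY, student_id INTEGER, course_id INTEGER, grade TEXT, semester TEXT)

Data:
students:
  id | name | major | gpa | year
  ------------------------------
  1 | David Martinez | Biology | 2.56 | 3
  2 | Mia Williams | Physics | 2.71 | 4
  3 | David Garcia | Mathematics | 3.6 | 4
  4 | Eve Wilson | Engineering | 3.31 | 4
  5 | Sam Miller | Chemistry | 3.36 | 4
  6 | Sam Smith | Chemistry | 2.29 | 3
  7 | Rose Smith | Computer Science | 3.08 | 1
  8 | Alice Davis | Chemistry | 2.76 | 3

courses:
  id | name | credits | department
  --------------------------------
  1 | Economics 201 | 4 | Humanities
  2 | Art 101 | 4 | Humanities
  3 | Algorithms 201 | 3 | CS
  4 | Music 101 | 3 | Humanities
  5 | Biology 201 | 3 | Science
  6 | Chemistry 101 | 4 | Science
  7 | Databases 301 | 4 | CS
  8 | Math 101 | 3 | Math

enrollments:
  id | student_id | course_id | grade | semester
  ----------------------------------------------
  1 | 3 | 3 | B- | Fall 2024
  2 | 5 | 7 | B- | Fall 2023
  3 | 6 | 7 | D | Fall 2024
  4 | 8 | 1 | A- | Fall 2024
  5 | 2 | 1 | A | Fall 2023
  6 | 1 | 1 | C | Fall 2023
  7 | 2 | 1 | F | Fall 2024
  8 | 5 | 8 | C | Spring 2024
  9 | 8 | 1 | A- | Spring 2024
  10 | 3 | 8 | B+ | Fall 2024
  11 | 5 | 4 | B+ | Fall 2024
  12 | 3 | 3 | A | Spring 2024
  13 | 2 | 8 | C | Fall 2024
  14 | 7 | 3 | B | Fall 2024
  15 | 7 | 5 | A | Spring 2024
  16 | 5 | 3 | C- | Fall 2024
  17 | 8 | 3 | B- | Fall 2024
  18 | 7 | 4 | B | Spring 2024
SELECT name, credits FROM courses ORDER BY credits ASC LIMIT 2

Execution result:
name | credits
Algorithms 201 | 3
Music 101 | 3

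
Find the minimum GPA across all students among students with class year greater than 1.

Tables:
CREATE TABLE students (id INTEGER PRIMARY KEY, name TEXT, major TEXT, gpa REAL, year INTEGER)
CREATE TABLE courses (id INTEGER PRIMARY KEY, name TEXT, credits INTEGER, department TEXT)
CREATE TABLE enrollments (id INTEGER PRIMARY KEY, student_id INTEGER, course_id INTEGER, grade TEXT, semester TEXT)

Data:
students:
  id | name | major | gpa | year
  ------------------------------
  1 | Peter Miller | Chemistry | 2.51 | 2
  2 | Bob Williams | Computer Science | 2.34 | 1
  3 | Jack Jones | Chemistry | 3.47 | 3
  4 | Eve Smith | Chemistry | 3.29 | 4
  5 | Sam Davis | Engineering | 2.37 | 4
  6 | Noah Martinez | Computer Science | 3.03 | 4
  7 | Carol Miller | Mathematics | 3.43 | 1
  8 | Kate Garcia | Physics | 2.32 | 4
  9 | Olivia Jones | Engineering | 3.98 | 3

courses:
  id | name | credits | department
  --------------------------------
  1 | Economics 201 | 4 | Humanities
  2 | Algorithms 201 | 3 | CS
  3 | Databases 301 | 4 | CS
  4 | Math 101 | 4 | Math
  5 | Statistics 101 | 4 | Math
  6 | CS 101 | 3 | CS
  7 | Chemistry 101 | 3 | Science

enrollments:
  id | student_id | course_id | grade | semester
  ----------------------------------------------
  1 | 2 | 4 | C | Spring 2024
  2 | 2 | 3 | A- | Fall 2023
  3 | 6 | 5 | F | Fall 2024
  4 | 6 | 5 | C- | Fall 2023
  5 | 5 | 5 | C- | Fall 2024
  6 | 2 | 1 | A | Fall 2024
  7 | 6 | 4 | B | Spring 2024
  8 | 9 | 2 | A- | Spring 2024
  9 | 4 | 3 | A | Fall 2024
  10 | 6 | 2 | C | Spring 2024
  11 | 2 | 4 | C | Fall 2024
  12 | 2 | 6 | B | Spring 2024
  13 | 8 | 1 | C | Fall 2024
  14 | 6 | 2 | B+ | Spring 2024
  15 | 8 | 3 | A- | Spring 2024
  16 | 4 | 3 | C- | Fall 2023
SELECT MIN(gpa) FROM students WHERE year > 1

Execution result:
2.32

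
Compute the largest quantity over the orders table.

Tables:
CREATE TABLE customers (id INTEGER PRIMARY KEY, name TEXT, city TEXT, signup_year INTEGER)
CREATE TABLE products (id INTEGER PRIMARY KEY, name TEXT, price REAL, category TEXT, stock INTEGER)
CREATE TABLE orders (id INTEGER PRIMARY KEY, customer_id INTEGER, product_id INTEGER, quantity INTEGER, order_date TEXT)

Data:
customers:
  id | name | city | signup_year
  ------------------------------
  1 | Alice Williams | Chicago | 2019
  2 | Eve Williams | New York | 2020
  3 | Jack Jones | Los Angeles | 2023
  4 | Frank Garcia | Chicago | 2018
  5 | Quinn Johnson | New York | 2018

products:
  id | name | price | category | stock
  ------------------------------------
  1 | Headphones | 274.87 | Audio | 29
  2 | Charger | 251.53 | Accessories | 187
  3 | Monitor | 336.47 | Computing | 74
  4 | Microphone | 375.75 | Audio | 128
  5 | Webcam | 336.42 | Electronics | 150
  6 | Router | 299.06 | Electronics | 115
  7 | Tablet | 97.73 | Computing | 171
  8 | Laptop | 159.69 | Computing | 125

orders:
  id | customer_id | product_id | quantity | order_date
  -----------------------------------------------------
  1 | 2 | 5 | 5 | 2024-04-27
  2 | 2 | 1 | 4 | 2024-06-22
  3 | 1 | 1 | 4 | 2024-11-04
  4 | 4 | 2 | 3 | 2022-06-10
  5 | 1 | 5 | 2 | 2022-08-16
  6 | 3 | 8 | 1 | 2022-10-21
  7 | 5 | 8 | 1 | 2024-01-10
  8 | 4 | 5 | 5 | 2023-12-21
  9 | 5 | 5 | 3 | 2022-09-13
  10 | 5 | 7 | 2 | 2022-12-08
SELECT MAX(quantity) FROM orders

Execution result:
5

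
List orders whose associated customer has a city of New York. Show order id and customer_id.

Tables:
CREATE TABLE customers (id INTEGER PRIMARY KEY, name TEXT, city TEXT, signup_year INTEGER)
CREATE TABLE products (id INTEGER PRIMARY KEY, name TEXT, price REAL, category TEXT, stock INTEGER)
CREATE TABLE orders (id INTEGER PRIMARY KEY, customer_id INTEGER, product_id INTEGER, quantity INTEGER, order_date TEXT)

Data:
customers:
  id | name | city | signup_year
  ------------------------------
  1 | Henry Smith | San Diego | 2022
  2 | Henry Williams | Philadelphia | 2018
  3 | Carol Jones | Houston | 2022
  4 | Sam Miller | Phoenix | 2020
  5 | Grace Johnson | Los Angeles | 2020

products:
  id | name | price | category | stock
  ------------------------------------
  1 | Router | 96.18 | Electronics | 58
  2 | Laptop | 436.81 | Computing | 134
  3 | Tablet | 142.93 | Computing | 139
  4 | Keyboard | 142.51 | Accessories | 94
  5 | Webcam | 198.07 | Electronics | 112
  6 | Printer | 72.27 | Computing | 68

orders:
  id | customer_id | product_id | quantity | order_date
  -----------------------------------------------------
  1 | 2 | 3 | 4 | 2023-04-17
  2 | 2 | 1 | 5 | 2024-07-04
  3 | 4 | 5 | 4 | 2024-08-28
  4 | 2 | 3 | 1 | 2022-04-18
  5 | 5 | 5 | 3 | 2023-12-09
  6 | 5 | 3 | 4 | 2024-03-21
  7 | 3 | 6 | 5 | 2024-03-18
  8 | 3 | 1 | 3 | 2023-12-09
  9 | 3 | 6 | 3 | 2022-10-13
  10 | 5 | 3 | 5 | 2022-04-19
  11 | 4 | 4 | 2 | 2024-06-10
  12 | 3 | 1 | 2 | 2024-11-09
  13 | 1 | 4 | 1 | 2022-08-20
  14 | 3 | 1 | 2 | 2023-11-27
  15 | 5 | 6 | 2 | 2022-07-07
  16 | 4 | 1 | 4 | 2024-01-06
SELECT id, customer_id FROM orders WHERE customer_id IN (SELECT id FROM customers WHERE city = 'New York')

Execution result:
(no rows)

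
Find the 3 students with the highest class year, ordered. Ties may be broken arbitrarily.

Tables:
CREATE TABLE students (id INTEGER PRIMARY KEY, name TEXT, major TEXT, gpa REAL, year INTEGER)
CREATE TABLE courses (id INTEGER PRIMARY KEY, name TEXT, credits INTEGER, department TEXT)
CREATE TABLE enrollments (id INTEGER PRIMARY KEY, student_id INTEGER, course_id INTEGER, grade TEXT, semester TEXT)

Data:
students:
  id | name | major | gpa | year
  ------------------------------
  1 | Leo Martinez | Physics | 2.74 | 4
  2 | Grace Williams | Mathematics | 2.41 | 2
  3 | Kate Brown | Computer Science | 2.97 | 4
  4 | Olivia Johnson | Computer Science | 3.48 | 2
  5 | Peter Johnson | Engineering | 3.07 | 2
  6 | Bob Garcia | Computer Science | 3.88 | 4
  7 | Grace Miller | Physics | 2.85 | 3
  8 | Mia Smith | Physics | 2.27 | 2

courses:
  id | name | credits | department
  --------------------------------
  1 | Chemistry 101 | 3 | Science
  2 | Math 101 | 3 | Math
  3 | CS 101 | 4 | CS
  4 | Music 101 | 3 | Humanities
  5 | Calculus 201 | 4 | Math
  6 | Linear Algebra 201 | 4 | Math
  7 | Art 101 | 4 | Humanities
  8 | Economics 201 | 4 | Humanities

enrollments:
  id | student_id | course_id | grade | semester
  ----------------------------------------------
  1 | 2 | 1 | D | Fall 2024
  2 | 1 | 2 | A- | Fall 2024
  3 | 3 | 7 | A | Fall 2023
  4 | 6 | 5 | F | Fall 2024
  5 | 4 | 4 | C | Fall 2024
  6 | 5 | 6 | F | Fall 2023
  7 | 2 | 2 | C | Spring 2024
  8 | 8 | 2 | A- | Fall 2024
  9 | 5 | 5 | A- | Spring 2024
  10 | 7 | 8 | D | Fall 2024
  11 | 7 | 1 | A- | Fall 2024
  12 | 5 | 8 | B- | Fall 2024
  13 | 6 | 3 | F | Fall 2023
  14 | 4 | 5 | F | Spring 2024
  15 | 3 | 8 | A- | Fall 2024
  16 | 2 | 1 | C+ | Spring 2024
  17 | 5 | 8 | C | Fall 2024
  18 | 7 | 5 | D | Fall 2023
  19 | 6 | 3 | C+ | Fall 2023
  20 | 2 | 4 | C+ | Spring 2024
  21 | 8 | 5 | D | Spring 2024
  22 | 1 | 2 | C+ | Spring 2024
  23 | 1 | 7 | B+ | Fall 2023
SELECT name, year FROM students ORDER BY year DESC LIMIT 3

Execution result:
name | year
Leo Martinez | 4
Kate Brown | 4
Bob Garcia | 4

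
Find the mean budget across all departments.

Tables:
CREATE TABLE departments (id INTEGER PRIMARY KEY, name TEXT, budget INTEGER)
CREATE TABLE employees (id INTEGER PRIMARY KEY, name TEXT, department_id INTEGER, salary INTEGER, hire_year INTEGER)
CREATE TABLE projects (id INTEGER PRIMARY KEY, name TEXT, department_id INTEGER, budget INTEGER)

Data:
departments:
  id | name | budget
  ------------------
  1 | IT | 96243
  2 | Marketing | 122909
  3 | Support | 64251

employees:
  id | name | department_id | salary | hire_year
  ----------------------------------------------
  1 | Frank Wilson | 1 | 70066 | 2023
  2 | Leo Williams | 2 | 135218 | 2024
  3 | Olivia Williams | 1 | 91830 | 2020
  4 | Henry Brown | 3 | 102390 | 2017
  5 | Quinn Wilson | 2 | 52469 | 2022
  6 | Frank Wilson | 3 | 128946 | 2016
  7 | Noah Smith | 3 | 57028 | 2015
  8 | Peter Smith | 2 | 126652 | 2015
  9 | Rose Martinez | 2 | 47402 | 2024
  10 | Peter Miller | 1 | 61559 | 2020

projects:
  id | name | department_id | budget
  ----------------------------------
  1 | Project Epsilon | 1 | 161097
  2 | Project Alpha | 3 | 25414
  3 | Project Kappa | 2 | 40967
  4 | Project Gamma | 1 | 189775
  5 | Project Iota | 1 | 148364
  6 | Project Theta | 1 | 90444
SELECT AVG(budget) FROM departments

Execution result:
94467.67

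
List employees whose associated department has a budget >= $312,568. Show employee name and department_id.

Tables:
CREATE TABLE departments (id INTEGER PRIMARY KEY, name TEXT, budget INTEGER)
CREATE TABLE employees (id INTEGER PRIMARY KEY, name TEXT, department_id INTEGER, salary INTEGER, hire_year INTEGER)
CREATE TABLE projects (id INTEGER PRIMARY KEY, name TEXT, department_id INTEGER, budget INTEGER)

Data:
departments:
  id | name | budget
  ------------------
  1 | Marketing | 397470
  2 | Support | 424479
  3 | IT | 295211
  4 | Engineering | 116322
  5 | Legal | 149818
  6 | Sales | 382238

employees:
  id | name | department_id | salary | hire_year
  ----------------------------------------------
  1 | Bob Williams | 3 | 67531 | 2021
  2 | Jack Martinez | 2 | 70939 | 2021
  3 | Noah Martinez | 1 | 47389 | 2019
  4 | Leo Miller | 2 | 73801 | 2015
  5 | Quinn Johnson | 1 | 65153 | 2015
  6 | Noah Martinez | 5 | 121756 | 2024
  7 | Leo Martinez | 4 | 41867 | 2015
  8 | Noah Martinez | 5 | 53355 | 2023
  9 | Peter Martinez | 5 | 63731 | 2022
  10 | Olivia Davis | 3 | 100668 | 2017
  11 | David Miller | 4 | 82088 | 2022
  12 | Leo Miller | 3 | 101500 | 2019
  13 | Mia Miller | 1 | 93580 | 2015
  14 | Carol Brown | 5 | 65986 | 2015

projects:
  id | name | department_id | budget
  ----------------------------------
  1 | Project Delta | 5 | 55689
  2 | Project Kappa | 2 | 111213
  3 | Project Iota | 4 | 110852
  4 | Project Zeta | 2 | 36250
SELECT name, department_id FROM employees WHERE department_id IN (SELECT id FROM departments WHERE budget >= 312568)

Execution result:
name | department_id
Jack Martinez | 2
Noah Martinez | 1
Leo Miller | 2
Quinn Johnson | 1
Mia Miller | 1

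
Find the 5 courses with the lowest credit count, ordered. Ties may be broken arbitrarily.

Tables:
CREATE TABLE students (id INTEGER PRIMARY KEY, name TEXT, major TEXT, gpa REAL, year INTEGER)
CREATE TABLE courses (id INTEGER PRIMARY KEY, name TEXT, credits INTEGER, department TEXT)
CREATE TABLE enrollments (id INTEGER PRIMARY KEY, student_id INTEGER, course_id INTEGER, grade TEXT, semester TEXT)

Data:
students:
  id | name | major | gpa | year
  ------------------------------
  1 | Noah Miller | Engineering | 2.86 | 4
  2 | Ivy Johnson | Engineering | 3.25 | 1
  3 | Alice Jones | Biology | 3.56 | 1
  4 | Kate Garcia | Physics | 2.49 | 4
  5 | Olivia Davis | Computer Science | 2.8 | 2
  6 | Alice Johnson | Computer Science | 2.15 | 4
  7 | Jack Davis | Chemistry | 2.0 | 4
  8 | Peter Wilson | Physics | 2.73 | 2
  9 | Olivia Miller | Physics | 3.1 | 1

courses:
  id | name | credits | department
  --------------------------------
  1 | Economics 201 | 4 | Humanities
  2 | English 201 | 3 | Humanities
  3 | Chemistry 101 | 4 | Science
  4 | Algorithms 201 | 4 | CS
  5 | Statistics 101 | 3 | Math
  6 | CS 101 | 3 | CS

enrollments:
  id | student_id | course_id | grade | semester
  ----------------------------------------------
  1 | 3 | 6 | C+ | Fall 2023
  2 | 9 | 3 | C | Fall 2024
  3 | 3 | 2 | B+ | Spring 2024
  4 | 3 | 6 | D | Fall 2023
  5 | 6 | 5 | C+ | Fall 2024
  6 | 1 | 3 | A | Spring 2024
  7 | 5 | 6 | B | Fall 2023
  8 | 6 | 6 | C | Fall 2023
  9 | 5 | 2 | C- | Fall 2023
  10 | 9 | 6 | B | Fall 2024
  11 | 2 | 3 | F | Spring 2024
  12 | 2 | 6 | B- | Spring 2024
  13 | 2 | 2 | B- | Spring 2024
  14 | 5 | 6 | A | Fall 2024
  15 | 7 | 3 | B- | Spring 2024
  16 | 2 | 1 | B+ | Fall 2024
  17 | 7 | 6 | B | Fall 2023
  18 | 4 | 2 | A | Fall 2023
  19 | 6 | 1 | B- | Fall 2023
SELECT name, credits FROM courses ORDER BY credits ASC LIMIT 5

Execution result:
name | credits
English 201 | 3
Statistics 101 | 3
CS 101 | 3
Economics 201 | 4
Chemistry 101 | 4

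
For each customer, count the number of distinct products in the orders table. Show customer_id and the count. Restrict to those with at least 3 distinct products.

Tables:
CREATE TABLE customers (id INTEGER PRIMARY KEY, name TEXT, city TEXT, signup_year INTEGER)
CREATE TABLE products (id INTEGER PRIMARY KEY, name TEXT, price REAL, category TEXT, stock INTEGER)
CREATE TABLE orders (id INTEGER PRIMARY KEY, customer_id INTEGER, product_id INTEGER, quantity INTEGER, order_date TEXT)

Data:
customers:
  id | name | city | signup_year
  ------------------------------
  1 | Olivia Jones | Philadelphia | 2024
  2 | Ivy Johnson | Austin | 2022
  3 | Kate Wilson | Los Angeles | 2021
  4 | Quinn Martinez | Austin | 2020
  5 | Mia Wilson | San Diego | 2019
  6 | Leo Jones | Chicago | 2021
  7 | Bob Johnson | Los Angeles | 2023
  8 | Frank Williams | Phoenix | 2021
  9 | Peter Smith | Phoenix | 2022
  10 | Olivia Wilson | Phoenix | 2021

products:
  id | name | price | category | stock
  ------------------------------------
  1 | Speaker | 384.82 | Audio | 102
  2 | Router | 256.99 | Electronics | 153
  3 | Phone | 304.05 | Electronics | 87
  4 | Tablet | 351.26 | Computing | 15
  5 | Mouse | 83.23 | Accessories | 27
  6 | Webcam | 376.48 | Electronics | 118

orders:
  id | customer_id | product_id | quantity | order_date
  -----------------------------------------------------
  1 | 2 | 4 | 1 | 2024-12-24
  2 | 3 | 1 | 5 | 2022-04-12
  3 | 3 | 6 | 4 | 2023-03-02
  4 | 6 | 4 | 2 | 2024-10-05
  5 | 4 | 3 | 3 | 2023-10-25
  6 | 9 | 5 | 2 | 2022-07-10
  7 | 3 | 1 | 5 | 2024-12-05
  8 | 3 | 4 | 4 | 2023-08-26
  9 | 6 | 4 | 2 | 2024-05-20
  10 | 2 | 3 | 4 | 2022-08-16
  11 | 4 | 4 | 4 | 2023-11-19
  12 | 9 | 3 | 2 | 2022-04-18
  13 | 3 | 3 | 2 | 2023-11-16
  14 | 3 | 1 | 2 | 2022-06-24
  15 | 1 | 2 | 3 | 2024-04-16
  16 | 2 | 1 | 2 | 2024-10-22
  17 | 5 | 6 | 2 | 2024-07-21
SELECT customer_id, COUNT(DISTINCT product_id) AS distinct_product_count FROM orders GROUP BY customer_id HAVING COUNT(DISTINCT product_id) >= 3

Execution result:
customer_id | distinct_product_count
2 | 3
3 | 4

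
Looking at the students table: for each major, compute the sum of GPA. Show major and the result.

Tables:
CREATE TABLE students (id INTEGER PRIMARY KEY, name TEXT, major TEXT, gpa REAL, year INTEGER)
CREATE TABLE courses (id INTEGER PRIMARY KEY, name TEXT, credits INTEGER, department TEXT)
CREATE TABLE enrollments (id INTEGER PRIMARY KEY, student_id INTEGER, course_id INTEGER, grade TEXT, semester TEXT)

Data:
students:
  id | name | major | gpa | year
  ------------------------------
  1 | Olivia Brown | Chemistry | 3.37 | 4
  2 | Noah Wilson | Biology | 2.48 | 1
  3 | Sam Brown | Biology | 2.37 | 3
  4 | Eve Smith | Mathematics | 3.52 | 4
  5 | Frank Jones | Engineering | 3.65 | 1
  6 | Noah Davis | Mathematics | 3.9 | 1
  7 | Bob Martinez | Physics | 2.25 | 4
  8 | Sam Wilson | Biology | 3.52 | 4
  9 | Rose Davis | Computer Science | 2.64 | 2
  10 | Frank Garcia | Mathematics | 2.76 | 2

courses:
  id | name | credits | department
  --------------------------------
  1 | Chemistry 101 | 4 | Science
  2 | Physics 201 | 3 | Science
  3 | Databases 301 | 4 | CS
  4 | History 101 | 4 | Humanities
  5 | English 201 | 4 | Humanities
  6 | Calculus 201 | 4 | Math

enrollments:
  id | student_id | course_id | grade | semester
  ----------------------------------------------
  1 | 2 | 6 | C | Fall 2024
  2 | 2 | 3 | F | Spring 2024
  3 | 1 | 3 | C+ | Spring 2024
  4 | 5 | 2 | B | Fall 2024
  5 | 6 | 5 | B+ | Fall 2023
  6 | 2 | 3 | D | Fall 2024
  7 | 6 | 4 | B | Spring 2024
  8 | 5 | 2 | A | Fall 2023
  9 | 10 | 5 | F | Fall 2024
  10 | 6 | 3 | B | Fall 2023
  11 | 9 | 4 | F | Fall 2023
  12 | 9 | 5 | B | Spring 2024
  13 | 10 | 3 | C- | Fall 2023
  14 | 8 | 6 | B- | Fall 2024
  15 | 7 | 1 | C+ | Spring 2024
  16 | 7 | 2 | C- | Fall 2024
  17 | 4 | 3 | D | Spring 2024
SELECT major, SUM(gpa) AS sum_gpa FROM students GROUP BY major

Execution result:
major | sum_gpa
Biology | 8.37
Chemistry | 3.37
Computer Science | 2.64
Engineering | 3.65
Mathematics | 10.18
Physics | 2.25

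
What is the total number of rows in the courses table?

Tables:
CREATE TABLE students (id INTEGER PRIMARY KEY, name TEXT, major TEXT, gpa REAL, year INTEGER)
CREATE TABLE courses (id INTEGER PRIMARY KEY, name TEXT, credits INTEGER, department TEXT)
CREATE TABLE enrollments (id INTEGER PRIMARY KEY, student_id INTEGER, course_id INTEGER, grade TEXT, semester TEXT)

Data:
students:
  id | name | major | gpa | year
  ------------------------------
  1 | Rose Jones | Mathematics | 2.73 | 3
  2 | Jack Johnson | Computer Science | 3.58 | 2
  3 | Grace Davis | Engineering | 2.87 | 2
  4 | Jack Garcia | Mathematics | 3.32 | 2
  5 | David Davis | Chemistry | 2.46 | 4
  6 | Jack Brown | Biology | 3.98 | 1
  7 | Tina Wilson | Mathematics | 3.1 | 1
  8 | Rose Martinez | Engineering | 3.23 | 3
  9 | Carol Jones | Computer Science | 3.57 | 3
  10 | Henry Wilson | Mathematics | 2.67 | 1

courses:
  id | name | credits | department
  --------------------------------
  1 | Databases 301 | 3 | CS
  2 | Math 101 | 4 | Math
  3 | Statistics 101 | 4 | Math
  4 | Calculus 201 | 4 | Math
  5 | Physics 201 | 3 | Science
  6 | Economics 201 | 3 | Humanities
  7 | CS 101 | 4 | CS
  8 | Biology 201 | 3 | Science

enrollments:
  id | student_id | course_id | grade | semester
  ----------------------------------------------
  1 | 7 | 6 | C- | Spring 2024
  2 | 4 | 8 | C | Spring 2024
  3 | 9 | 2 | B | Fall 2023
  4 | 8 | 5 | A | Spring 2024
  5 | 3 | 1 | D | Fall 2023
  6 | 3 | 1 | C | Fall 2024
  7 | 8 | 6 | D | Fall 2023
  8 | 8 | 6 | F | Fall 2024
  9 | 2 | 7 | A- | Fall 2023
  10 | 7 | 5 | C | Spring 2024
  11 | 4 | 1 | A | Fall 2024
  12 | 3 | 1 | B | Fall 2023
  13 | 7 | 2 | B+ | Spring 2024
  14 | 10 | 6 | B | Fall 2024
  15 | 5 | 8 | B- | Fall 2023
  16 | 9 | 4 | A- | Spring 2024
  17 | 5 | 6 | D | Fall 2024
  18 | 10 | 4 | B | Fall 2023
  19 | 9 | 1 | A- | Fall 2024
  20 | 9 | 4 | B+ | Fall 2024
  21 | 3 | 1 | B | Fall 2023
SELECT COUNT(*) FROM courses

Execution result:
8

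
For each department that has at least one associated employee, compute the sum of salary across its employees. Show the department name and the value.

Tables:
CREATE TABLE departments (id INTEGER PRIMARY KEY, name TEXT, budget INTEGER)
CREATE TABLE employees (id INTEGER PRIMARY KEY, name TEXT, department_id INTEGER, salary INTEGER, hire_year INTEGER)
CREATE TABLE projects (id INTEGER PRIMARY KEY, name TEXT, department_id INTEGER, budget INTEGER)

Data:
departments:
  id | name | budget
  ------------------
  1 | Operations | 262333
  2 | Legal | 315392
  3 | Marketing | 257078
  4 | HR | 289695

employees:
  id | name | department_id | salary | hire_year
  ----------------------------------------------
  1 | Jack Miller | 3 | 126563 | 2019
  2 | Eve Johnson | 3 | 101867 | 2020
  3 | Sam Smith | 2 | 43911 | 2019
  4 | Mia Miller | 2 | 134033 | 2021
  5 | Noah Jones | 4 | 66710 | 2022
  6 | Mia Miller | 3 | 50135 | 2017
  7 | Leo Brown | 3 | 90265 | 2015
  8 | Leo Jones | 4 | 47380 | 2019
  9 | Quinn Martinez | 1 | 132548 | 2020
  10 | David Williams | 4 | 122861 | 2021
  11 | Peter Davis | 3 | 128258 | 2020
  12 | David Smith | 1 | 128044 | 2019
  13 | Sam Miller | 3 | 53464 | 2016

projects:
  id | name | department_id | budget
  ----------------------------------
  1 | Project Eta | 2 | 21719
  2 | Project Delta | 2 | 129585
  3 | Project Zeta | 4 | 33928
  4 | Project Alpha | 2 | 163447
SELECT p.name, SUM(c.salary) AS sum_salary FROM employees c JOIN departments p ON c.department_id = p.id GROUP BY p.id, p.name

Execution result:
name | sum_salary
Operations | 260592
Legal | 177944
Marketing | 550552
HR | 236951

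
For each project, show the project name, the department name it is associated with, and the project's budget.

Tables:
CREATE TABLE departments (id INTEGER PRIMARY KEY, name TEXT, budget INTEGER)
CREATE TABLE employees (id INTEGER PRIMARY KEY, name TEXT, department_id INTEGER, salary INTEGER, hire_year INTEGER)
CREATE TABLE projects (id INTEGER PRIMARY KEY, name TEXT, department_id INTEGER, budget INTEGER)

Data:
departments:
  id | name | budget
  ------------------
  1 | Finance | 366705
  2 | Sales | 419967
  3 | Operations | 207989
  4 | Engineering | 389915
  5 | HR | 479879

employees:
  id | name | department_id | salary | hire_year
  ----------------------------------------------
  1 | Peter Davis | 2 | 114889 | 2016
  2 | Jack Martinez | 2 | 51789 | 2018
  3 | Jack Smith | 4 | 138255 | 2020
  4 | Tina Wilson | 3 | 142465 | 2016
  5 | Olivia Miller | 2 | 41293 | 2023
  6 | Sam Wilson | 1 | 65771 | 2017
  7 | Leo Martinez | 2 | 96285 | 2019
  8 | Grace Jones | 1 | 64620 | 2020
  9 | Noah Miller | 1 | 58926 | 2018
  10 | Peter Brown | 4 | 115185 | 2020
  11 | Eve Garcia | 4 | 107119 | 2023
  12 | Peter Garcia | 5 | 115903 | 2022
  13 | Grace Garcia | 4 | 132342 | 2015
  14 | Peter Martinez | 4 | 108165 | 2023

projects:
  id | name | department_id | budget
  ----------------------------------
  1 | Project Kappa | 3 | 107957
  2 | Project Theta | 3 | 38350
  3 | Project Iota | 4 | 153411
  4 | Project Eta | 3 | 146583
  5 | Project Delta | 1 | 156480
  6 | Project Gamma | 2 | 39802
SELECT c.name, p.name AS department, c.budget FROM projects c JOIN departments p ON c.department_id = p.id

Execution result:
name | department | budget
Project Kappa | Operations | 107957
Project Theta | Operations | 38350
Project Iota | Engineering | 153411
Project Eta | Operations | 146583
Project Delta | Finance | 156480
Project Gamma | Sales | 39802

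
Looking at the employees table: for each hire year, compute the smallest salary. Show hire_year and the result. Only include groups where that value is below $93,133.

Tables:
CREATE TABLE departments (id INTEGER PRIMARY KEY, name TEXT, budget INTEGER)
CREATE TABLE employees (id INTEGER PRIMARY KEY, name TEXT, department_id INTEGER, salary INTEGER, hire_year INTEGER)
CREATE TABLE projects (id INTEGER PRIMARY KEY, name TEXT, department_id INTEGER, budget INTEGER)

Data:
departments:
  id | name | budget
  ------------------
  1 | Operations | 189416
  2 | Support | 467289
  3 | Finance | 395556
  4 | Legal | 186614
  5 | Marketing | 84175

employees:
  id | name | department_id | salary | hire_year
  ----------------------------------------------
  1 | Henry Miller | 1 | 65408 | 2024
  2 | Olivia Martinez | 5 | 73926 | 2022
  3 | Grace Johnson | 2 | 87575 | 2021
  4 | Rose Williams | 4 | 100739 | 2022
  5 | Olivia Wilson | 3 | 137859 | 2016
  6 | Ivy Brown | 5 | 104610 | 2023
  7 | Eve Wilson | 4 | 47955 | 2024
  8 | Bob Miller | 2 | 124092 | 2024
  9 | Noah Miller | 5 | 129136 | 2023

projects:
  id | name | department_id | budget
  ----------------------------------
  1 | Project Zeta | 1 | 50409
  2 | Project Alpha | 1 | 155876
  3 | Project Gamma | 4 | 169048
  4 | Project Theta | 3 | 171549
SELECT hire_year, MIN(salary) AS min_salary FROM employees GROUP BY hire_year HAVING MIN(salary) < 93133

Execution result:
hire_year | min_salary
2021 | 87575
2022 | 73926
2024 | 47955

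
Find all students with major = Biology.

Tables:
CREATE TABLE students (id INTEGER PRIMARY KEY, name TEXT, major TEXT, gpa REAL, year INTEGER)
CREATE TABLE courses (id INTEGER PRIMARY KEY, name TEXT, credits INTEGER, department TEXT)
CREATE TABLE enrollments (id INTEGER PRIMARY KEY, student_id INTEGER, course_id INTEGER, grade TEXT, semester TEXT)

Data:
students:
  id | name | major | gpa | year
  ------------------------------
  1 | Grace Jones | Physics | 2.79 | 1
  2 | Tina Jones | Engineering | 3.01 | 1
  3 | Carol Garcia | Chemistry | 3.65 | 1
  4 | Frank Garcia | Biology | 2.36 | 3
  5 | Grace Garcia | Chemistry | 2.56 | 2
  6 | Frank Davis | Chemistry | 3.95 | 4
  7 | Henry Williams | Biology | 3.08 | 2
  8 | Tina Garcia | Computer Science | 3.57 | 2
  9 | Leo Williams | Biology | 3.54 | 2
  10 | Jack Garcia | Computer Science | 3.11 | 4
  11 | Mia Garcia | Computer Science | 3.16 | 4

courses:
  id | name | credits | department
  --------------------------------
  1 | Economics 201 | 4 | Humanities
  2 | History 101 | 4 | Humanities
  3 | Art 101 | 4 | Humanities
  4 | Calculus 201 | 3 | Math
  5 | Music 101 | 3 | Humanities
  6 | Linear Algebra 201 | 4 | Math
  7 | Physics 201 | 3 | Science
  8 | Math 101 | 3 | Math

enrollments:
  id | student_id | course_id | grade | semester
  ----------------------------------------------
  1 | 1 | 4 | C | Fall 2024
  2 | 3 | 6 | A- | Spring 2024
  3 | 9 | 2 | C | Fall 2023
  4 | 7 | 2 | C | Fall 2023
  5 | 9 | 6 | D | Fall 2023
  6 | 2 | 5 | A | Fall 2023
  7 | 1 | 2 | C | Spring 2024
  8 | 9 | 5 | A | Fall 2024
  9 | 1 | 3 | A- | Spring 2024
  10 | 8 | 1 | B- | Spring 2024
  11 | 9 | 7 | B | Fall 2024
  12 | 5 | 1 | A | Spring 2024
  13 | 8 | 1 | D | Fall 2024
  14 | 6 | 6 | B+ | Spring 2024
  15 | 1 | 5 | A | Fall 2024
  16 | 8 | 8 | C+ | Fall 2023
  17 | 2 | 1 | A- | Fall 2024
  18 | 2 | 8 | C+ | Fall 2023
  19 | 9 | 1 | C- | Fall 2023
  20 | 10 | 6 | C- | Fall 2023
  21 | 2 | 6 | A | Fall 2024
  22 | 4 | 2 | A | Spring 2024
SELECT name, major FROM students WHERE major = 'Biology'

Execution result:
name | major
Frank Garcia | Biology
Henry Williams | Biology
Leo Williams | Biology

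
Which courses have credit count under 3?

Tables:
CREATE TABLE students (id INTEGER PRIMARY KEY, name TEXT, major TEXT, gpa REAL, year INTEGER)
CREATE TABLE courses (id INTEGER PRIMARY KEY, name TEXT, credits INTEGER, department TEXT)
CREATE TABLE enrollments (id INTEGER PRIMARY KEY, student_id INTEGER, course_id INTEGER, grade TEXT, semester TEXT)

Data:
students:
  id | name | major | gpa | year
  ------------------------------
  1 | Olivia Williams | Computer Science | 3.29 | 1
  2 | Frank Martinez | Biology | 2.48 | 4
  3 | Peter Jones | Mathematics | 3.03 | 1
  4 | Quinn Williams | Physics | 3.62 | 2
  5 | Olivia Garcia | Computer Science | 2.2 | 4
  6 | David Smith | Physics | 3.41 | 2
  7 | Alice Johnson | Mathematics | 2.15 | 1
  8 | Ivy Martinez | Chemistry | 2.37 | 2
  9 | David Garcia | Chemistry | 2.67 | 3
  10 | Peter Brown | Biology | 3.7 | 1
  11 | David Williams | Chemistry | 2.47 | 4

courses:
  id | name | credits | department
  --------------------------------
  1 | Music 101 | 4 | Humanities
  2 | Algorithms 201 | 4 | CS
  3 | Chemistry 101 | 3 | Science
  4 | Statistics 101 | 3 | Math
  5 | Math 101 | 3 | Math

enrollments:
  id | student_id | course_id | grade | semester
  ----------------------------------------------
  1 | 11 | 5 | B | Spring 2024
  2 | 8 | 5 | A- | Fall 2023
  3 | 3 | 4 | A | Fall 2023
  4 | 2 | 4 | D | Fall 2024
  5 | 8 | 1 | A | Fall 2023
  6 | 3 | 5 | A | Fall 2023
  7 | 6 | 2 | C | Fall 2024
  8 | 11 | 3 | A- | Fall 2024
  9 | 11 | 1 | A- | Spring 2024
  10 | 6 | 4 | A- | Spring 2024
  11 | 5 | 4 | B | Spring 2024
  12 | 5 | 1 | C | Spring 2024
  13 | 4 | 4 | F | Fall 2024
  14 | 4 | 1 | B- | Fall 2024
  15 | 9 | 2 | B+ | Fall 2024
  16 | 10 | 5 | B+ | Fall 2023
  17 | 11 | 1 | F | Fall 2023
SELECT name, credits FROM courses WHERE credits < 3

Execution result:
(no rows)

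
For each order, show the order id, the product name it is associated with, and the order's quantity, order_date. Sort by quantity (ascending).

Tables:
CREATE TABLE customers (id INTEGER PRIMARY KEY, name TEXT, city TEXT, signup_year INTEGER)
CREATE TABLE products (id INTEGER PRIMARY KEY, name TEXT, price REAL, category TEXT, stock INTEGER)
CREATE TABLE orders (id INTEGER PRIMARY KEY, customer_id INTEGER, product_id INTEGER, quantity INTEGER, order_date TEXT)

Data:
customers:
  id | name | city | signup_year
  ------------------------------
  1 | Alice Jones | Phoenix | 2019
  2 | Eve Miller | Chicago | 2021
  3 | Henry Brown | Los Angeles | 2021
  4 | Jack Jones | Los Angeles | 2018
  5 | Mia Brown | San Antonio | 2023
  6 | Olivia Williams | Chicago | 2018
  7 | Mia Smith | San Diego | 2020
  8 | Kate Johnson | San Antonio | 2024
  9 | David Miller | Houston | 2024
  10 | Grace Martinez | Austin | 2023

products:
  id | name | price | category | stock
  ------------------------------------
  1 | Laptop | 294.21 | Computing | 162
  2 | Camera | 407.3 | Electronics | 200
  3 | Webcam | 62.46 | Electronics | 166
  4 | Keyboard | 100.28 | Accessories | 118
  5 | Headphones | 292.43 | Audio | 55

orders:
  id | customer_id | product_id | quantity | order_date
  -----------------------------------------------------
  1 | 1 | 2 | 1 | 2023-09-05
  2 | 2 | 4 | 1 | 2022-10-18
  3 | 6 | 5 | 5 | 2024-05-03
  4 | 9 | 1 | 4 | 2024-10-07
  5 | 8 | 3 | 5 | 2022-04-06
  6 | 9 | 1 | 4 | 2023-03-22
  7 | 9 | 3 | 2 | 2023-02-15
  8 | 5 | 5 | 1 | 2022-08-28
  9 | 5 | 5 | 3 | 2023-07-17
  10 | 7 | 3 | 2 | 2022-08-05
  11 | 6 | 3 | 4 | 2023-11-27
SELECT c.id, p.name AS product, c.quantity, c.order_date FROM orders c JOIN products p ON c.product_id = p.id ORDER BY c.quantity ASC

Execution result:
id | product | quantity | order_date
1 | Camera | 1 | 2023-09-05
2 | Keyboard | 1 | 2022-10-18
8 | Headphones | 1 | 2022-08-28
7 | Webcam | 2 | 2023-02-15
10 | Webcam | 2 | 2022-08-05
9 | Headphones | 3 | 2023-07-17
4 | Laptop | 4 | 2024-10-07
6 | Laptop | 4 | 2023-03-22
11 | Webcam | 4 | 2023-11-27
3 | Headphones | 5 | 2024-05-03
5 | Webcam | 5 | 2022-04-06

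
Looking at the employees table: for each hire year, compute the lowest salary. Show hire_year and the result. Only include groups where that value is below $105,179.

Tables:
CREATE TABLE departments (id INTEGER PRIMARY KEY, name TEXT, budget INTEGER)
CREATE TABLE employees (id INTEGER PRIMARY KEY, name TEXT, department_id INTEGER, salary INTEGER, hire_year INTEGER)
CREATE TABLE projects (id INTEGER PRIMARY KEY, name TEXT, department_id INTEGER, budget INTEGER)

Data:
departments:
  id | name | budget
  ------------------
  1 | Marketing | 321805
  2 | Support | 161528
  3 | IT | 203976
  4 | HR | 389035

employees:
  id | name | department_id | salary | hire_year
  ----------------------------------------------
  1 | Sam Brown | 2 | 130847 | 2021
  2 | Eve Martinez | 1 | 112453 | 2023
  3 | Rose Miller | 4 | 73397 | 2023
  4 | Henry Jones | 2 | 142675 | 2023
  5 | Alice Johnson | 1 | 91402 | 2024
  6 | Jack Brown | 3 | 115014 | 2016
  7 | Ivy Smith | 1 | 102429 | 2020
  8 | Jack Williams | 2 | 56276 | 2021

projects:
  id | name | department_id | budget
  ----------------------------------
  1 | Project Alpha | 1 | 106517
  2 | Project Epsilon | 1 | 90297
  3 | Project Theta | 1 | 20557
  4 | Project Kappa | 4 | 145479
SELECT hire_year, MIN(salary) AS min_salary FROM employees GROUP BY hire_year HAVING MIN(salary) < 105179

Execution result:
hire_year | min_salary
2020 | 102429
2021 | 56276
2023 | 73397
2024 | 91402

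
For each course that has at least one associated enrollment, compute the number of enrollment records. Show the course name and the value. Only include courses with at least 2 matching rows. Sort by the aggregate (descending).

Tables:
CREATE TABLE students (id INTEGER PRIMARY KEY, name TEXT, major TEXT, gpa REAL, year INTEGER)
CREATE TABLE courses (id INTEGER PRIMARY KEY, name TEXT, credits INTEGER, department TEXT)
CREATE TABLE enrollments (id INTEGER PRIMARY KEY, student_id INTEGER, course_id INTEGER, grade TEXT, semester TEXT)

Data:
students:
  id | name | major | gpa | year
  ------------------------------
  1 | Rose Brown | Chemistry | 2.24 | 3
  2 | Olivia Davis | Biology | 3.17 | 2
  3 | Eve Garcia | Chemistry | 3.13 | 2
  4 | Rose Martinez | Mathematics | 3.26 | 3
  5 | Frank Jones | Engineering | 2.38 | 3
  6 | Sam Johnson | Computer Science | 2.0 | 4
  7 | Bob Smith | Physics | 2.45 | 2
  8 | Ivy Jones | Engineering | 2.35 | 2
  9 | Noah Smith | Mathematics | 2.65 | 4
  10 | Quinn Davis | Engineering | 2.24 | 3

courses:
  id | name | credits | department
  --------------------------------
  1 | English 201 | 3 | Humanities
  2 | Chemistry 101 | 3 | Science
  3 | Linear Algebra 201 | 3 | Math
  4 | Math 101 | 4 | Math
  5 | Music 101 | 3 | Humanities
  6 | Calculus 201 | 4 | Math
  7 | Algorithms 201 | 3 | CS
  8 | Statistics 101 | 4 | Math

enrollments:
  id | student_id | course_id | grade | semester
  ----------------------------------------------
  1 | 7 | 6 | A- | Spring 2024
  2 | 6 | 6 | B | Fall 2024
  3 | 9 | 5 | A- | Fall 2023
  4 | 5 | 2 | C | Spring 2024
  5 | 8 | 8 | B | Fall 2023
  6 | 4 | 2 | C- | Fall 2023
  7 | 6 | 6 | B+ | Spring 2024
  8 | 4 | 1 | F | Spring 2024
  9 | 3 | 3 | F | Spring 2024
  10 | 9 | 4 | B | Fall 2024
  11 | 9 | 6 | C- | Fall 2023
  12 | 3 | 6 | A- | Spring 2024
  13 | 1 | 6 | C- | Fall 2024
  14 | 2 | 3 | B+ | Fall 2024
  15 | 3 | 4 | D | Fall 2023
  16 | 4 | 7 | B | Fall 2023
SELECT p.name, COUNT(*) AS n FROM enrollments c JOIN courses p ON c.course_id = p.id GROUP BY p.id, p.name HAVING COUNT(*) >= 2 ORDER BY n DESC

Execution result:
name | n
Calculus 201 | 6
Chemistry 101 | 2
Linear Algebra 201 | 2
Math 101 | 2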